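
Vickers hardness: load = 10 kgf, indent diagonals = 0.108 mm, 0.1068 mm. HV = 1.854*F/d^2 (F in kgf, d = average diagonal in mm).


d_avg = (0.108+0.1068)/2 = 0.1074 mm
HV = 1.854*10/0.1074^2 = 1607

1607


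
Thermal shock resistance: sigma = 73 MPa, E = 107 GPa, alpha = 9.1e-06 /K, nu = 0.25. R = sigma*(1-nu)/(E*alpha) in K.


R = 73*(1-0.25)/(107*1000*9.1e-06) = 56 K

56


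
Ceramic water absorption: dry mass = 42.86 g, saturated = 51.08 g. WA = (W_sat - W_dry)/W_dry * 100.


WA = (51.08 - 42.86) / 42.86 * 100 = 19.18%

19.18


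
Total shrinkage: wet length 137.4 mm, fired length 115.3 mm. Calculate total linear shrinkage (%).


TS = (137.4 - 115.3) / 137.4 * 100 = 16.08%

16.08


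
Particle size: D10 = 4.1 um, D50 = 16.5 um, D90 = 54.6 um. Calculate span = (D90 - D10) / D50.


Span = (54.6 - 4.1) / 16.5 = 50.5 / 16.5 = 3.061

3.061


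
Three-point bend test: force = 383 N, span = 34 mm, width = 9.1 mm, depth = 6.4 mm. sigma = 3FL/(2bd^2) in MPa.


sigma = 3*383*34/(2*9.1*6.4^2) = 52.4 MPa

52.4


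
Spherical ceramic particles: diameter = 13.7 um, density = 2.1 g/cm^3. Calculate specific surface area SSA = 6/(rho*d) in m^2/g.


SSA = 6 / (2.1 * 13.7) = 0.209 m^2/g

0.209


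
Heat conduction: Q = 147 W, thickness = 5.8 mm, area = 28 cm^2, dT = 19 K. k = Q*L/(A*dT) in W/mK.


k = 147*5.8/1000/(28/10000*19) = 16.03 W/mK

16.03


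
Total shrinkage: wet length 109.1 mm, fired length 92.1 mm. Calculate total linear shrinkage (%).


TS = (109.1 - 92.1) / 109.1 * 100 = 15.58%

15.58


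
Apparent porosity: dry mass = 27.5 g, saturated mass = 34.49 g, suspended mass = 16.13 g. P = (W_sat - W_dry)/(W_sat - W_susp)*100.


P = (34.49 - 27.5) / (34.49 - 16.13) * 100 = 6.99 / 18.36 * 100 = 38.1%

38.1


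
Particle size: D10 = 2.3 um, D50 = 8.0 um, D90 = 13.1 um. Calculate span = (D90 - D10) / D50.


Span = (13.1 - 2.3) / 8.0 = 10.8 / 8.0 = 1.35

1.35


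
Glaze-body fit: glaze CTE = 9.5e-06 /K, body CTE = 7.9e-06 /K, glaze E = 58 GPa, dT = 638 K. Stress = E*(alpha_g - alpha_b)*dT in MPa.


Stress = 58*1000*(9.5e-06 - 7.9e-06)*638 = 59.2 MPa

59.2


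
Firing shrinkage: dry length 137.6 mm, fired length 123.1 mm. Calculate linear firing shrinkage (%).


FS = (137.6 - 123.1) / 137.6 * 100 = 10.54%

10.54


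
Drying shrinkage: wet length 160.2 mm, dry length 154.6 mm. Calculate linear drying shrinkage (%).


DS = (160.2 - 154.6) / 160.2 * 100 = 3.5%

3.5


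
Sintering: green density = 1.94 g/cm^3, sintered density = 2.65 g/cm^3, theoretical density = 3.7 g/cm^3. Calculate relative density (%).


Relative = 2.65 / 3.7 * 100 = 71.6%

71.6


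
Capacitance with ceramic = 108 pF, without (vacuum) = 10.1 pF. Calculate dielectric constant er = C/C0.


er = 108 / 10.1 = 10.69

10.69


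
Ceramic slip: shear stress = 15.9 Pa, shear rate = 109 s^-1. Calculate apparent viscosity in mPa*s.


eta = tau/gamma * 1000 = 15.9/109 * 1000 = 145.9 mPa*s

145.9


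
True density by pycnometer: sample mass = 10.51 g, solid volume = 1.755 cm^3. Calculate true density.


TD = 10.51 / 1.755 = 5.989 g/cm^3

5.989


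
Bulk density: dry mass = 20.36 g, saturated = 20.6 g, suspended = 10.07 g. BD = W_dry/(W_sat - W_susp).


BD = 20.36 / (20.6 - 10.07) = 20.36 / 10.53 = 1.934 g/cm^3

1.934


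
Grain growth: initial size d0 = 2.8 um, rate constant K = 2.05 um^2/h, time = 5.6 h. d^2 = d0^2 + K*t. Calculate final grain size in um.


d^2 = 2.8^2 + 2.05*5.6 = 19.32
d = sqrt(19.32) = 4.4 um

4.4


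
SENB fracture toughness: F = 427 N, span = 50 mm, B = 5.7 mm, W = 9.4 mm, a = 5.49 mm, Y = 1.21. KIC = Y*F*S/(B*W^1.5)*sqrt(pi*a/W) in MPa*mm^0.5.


KIC = 1.21*427*50/(5.7*9.4^1.5)*sqrt(pi*5.49/9.4) = 213.02

213.02


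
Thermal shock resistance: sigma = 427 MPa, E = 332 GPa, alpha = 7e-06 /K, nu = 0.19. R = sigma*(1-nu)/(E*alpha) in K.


R = 427*(1-0.19)/(332*1000*7e-06) = 149 K

149


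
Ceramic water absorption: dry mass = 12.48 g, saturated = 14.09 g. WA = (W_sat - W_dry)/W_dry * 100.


WA = (14.09 - 12.48) / 12.48 * 100 = 12.9%

12.9


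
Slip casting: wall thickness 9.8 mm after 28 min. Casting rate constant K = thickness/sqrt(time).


K = 9.8 / sqrt(28) = 9.8 / 5.2915 = 1.852 mm/min^0.5

1.852


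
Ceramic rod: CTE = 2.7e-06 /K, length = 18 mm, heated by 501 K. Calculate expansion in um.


dL = 2.7e-06 * 18 * 501 * 1000 = 24.349 um

24.349


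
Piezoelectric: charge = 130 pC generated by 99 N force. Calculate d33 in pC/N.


d33 = 130 / 99 = 1.3 pC/N

1.3


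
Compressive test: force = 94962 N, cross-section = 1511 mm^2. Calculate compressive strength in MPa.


CS = 94962 / 1511 = 62.8 MPa

62.8


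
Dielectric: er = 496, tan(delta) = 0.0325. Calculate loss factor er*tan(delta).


Loss = 496 * 0.0325 = 16.12

16.12


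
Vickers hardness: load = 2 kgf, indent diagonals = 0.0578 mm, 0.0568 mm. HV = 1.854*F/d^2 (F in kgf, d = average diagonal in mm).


d_avg = (0.0578+0.0568)/2 = 0.0573 mm
HV = 1.854*2/0.0573^2 = 1129

1129


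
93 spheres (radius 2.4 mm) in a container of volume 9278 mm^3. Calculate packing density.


V_sphere = 4/3*pi*2.4^3 = 57.9058 mm^3
Total V = 93*57.9058 = 5385.2394 mm^3
PD = 5385.2394 / 9278 = 0.58

0.58


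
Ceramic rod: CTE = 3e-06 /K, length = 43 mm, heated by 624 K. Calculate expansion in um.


dL = 3e-06 * 43 * 624 * 1000 = 80.496 um

80.496


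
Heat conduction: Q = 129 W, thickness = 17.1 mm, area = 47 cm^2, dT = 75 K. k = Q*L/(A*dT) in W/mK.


k = 129*17.1/1000/(47/10000*75) = 6.26 W/mK

6.26


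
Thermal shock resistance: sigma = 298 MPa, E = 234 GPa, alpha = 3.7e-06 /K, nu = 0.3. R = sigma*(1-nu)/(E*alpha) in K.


R = 298*(1-0.3)/(234*1000*3.7e-06) = 241 K

241


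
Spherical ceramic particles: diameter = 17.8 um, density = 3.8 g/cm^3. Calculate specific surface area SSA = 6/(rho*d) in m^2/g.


SSA = 6 / (3.8 * 17.8) = 0.089 m^2/g

0.089


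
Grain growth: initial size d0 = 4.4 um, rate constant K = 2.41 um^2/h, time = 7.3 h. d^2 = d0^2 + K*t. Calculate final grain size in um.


d^2 = 4.4^2 + 2.41*7.3 = 36.953
d = sqrt(36.953) = 6.08 um

6.08


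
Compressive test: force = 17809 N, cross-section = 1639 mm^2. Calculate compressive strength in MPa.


CS = 17809 / 1639 = 10.9 MPa

10.9


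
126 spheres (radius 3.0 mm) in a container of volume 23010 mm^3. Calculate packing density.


V_sphere = 4/3*pi*3.0^3 = 113.0973 mm^3
Total V = 126*113.0973 = 14250.2598 mm^3
PD = 14250.2598 / 23010 = 0.619

0.619


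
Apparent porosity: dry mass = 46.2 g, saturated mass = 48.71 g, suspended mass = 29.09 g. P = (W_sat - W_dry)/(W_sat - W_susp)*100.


P = (48.71 - 46.2) / (48.71 - 29.09) * 100 = 2.51 / 19.62 * 100 = 12.8%

12.8


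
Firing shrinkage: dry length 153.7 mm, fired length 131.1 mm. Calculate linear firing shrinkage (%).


FS = (153.7 - 131.1) / 153.7 * 100 = 14.7%

14.7


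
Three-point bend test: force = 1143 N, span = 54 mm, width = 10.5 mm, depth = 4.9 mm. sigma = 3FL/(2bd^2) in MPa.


sigma = 3*1143*54/(2*10.5*4.9^2) = 367.2 MPa

367.2


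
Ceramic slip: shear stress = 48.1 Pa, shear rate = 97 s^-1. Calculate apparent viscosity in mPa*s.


eta = tau/gamma * 1000 = 48.1/97 * 1000 = 495.9 mPa*s

495.9


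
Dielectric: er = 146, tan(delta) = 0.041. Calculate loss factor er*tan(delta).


Loss = 146 * 0.041 = 5.986

5.986


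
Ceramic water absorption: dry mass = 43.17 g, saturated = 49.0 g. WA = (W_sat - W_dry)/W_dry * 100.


WA = (49.0 - 43.17) / 43.17 * 100 = 13.5%

13.5


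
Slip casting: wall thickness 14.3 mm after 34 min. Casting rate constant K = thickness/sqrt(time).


K = 14.3 / sqrt(34) = 14.3 / 5.831 = 2.452 mm/min^0.5

2.452


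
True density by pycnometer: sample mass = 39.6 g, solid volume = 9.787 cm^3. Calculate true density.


TD = 39.6 / 9.787 = 4.046 g/cm^3

4.046


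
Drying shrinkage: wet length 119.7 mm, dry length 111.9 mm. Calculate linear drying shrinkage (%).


DS = (119.7 - 111.9) / 119.7 * 100 = 6.52%

6.52


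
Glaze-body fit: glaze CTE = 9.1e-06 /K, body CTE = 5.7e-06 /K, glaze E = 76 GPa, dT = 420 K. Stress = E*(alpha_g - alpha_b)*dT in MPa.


Stress = 76*1000*(9.1e-06 - 5.7e-06)*420 = 108.5 MPa

108.5


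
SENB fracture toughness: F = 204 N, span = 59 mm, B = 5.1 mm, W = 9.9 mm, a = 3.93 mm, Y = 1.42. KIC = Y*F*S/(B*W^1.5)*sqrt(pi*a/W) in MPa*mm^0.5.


KIC = 1.42*204*59/(5.1*9.9^1.5)*sqrt(pi*3.93/9.9) = 120.14

120.14


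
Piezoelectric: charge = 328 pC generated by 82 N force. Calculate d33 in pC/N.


d33 = 328 / 82 = 4.0 pC/N

4.0


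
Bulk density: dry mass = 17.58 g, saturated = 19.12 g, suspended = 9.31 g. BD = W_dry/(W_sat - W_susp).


BD = 17.58 / (19.12 - 9.31) = 17.58 / 9.81 = 1.792 g/cm^3

1.792


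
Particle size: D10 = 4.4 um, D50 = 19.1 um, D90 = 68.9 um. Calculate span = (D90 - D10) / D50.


Span = (68.9 - 4.4) / 19.1 = 64.5 / 19.1 = 3.377

3.377


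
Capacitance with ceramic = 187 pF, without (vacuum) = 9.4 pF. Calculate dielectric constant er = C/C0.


er = 187 / 9.4 = 19.89

19.89


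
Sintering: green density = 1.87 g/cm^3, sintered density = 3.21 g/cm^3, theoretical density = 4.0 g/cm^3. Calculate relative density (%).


Relative = 3.21 / 4.0 * 100 = 80.3%

80.3


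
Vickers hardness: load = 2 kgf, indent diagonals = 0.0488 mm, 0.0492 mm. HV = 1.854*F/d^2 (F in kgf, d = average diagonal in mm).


d_avg = (0.0488+0.0492)/2 = 0.049 mm
HV = 1.854*2/0.049^2 = 1544

1544


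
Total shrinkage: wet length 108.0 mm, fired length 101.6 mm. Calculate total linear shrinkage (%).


TS = (108.0 - 101.6) / 108.0 * 100 = 5.93%

5.93


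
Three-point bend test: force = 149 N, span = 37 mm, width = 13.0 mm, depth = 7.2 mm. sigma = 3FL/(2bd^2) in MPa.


sigma = 3*149*37/(2*13.0*7.2^2) = 12.3 MPa

12.3


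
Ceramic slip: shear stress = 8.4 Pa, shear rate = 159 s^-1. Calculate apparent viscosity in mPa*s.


eta = tau/gamma * 1000 = 8.4/159 * 1000 = 52.8 mPa*s

52.8


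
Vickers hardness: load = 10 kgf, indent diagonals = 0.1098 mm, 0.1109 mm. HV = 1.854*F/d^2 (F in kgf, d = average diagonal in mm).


d_avg = (0.1098+0.1109)/2 = 0.11035 mm
HV = 1.854*10/0.11035^2 = 1523

1523


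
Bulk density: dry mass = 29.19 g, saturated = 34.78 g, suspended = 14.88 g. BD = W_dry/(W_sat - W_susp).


BD = 29.19 / (34.78 - 14.88) = 29.19 / 19.9 = 1.467 g/cm^3

1.467


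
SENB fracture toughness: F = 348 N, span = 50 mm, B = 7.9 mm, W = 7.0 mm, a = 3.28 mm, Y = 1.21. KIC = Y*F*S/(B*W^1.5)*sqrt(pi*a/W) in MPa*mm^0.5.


KIC = 1.21*348*50/(7.9*7.0^1.5)*sqrt(pi*3.28/7.0) = 174.59

174.59


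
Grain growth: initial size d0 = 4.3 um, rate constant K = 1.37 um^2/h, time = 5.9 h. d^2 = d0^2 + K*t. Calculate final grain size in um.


d^2 = 4.3^2 + 1.37*5.9 = 26.573
d = sqrt(26.573) = 5.15 um

5.15


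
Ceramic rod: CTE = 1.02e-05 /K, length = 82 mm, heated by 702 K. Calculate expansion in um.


dL = 1.02e-05 * 82 * 702 * 1000 = 587.153 um

587.153


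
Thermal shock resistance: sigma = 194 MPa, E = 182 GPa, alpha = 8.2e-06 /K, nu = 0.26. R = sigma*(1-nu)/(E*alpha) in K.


R = 194*(1-0.26)/(182*1000*8.2e-06) = 96 K

96


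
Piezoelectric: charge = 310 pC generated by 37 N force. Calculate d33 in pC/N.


d33 = 310 / 37 = 8.4 pC/N

8.4


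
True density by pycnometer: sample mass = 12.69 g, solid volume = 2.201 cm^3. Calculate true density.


TD = 12.69 / 2.201 = 5.766 g/cm^3

5.766


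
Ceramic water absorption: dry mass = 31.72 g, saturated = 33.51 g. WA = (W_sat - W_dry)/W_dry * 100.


WA = (33.51 - 31.72) / 31.72 * 100 = 5.64%

5.64


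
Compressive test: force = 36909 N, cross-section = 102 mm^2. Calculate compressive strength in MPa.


CS = 36909 / 102 = 361.9 MPa

361.9


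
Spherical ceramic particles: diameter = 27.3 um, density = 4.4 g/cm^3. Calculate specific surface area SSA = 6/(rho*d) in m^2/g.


SSA = 6 / (4.4 * 27.3) = 0.05 m^2/g

0.05


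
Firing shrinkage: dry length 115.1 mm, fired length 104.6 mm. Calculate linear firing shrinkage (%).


FS = (115.1 - 104.6) / 115.1 * 100 = 9.12%

9.12


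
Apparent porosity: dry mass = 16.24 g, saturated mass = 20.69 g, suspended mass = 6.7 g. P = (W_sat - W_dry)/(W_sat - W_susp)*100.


P = (20.69 - 16.24) / (20.69 - 6.7) * 100 = 4.45 / 13.99 * 100 = 31.8%

31.8


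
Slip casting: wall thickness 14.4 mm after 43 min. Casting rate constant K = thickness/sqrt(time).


K = 14.4 / sqrt(43) = 14.4 / 6.5574 = 2.196 mm/min^0.5

2.196


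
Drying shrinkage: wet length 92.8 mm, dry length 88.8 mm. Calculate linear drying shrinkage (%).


DS = (92.8 - 88.8) / 92.8 * 100 = 4.31%

4.31


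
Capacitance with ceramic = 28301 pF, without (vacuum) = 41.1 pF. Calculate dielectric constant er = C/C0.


er = 28301 / 41.1 = 688.59

688.59


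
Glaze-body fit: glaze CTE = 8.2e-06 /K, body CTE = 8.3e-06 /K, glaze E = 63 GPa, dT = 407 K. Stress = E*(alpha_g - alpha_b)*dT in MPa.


Stress = 63*1000*(8.2e-06 - 8.3e-06)*407 = -2.6 MPa

-2.6


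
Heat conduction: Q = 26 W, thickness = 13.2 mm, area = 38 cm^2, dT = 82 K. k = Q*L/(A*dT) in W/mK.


k = 26*13.2/1000/(38/10000*82) = 1.1 W/mK

1.1


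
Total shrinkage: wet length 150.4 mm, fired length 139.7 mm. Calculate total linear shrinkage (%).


TS = (150.4 - 139.7) / 150.4 * 100 = 7.11%

7.11


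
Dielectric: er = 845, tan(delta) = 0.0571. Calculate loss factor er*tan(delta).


Loss = 845 * 0.0571 = 48.25

48.25


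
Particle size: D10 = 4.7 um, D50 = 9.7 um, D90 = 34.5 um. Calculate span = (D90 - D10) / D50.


Span = (34.5 - 4.7) / 9.7 = 29.8 / 9.7 = 3.072

3.072


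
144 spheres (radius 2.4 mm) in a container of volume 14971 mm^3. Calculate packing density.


V_sphere = 4/3*pi*2.4^3 = 57.9058 mm^3
Total V = 144*57.9058 = 8338.4352 mm^3
PD = 8338.4352 / 14971 = 0.557

0.557


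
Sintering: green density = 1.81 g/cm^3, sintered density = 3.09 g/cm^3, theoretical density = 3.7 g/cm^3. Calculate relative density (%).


Relative = 3.09 / 3.7 * 100 = 83.5%

83.5


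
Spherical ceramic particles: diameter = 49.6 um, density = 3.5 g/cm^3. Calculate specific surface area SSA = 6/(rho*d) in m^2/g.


SSA = 6 / (3.5 * 49.6) = 0.035 m^2/g

0.035


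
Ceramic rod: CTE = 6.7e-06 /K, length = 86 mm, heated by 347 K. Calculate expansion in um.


dL = 6.7e-06 * 86 * 347 * 1000 = 199.941 um

199.941


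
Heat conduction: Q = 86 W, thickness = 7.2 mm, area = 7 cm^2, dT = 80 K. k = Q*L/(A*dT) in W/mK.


k = 86*7.2/1000/(7/10000*80) = 11.06 W/mK

11.06


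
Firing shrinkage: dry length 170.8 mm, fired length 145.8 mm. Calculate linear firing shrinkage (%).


FS = (170.8 - 145.8) / 170.8 * 100 = 14.64%

14.64


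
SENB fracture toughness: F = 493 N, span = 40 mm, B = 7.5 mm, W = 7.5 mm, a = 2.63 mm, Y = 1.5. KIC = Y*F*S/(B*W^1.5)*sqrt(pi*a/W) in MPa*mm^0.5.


KIC = 1.5*493*40/(7.5*7.5^1.5)*sqrt(pi*2.63/7.5) = 201.54

201.54


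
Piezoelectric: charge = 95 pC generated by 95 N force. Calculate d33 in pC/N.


d33 = 95 / 95 = 1.0 pC/N

1.0


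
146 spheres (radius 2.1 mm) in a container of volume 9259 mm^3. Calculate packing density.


V_sphere = 4/3*pi*2.1^3 = 38.7924 mm^3
Total V = 146*38.7924 = 5663.6904 mm^3
PD = 5663.6904 / 9259 = 0.612

0.612


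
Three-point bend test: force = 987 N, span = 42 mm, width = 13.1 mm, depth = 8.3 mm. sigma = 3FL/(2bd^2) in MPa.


sigma = 3*987*42/(2*13.1*8.3^2) = 68.9 MPa

68.9


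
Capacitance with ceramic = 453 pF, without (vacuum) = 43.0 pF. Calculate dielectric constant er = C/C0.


er = 453 / 43.0 = 10.53

10.53


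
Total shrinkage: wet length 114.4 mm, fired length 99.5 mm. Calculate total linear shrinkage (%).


TS = (114.4 - 99.5) / 114.4 * 100 = 13.02%

13.02


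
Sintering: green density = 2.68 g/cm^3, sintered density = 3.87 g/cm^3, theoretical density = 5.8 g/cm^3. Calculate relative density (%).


Relative = 3.87 / 5.8 * 100 = 66.7%

66.7


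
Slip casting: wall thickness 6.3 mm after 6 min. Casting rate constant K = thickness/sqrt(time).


K = 6.3 / sqrt(6) = 6.3 / 2.4495 = 2.572 mm/min^0.5

2.572


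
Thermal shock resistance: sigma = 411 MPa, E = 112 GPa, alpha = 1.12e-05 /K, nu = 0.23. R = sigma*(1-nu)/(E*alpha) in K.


R = 411*(1-0.23)/(112*1000*1.12e-05) = 252 K

252


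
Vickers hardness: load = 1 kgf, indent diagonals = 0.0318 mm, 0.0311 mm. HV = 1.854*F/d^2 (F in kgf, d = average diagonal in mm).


d_avg = (0.0318+0.0311)/2 = 0.03145 mm
HV = 1.854*1/0.03145^2 = 1874

1874


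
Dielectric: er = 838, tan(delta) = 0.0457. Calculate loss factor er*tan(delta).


Loss = 838 * 0.0457 = 38.297

38.297


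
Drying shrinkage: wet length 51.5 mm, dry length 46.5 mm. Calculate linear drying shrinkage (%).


DS = (51.5 - 46.5) / 51.5 * 100 = 9.71%

9.71


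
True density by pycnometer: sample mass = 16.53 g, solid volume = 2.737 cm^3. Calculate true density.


TD = 16.53 / 2.737 = 6.039 g/cm^3

6.039


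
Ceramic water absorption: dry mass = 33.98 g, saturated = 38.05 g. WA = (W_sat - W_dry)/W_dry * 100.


WA = (38.05 - 33.98) / 33.98 * 100 = 11.98%

11.98


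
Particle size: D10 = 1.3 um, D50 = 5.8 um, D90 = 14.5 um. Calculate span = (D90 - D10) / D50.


Span = (14.5 - 1.3) / 5.8 = 13.2 / 5.8 = 2.276

2.276


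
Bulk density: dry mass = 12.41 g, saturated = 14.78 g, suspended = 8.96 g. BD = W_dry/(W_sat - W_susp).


BD = 12.41 / (14.78 - 8.96) = 12.41 / 5.82 = 2.132 g/cm^3

2.132


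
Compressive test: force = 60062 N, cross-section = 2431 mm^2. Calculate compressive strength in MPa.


CS = 60062 / 2431 = 24.7 MPa

24.7


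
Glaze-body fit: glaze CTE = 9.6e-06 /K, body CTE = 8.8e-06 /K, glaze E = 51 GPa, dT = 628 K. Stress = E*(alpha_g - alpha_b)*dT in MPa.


Stress = 51*1000*(9.6e-06 - 8.8e-06)*628 = 25.6 MPa

25.6


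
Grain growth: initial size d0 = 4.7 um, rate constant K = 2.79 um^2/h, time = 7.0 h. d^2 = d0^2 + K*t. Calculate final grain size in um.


d^2 = 4.7^2 + 2.79*7.0 = 41.62
d = sqrt(41.62) = 6.45 um

6.45


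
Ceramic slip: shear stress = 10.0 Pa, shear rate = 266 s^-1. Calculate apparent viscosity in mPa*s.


eta = tau/gamma * 1000 = 10.0/266 * 1000 = 37.6 mPa*s

37.6


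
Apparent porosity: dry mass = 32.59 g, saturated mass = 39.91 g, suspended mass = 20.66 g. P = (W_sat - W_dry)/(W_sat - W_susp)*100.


P = (39.91 - 32.59) / (39.91 - 20.66) * 100 = 7.32 / 19.25 * 100 = 38.0%

38.0


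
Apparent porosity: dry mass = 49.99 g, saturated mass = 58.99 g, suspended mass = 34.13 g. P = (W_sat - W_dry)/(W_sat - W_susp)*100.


P = (58.99 - 49.99) / (58.99 - 34.13) * 100 = 9.0 / 24.86 * 100 = 36.2%

36.2


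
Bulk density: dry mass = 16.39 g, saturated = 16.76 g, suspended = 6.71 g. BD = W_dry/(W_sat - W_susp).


BD = 16.39 / (16.76 - 6.71) = 16.39 / 10.05 = 1.631 g/cm^3

1.631


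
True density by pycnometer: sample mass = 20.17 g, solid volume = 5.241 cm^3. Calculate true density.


TD = 20.17 / 5.241 = 3.849 g/cm^3

3.849


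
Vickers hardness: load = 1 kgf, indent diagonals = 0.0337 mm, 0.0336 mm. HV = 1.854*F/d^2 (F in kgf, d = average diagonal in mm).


d_avg = (0.0337+0.0336)/2 = 0.03365 mm
HV = 1.854*1/0.03365^2 = 1637

1637


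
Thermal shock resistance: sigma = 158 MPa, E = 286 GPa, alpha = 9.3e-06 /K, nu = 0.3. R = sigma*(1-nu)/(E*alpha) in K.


R = 158*(1-0.3)/(286*1000*9.3e-06) = 42 K

42


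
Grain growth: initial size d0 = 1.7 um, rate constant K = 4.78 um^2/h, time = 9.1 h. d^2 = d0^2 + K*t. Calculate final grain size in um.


d^2 = 1.7^2 + 4.78*9.1 = 46.388
d = sqrt(46.388) = 6.81 um

6.81


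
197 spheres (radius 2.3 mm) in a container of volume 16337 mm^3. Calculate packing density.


V_sphere = 4/3*pi*2.3^3 = 50.965 mm^3
Total V = 197*50.965 = 10040.105 mm^3
PD = 10040.105 / 16337 = 0.615

0.615


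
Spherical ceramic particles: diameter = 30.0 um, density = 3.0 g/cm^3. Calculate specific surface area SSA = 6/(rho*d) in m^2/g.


SSA = 6 / (3.0 * 30.0) = 0.067 m^2/g

0.067


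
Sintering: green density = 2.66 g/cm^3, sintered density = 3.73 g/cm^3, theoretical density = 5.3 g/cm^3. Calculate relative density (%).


Relative = 3.73 / 5.3 * 100 = 70.4%

70.4


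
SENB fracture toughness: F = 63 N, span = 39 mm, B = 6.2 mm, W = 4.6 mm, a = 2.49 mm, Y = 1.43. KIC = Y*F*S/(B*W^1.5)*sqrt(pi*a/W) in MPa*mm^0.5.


KIC = 1.43*63*39/(6.2*4.6^1.5)*sqrt(pi*2.49/4.6) = 74.9

74.9


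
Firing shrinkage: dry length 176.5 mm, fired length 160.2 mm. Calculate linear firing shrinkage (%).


FS = (176.5 - 160.2) / 176.5 * 100 = 9.24%

9.24


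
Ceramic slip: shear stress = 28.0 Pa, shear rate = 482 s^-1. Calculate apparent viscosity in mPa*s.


eta = tau/gamma * 1000 = 28.0/482 * 1000 = 58.1 mPa*s

58.1


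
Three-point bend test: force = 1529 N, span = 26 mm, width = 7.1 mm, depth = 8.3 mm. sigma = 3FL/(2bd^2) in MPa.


sigma = 3*1529*26/(2*7.1*8.3^2) = 121.9 MPa

121.9


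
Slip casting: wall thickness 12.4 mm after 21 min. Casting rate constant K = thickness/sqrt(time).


K = 12.4 / sqrt(21) = 12.4 / 4.5826 = 2.706 mm/min^0.5

2.706


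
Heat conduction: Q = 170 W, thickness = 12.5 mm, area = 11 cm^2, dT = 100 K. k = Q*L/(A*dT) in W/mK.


k = 170*12.5/1000/(11/10000*100) = 19.32 W/mK

19.32


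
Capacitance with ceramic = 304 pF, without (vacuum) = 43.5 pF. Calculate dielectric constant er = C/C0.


er = 304 / 43.5 = 6.99

6.99


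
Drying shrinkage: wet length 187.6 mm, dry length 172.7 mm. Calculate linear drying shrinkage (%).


DS = (187.6 - 172.7) / 187.6 * 100 = 7.94%

7.94


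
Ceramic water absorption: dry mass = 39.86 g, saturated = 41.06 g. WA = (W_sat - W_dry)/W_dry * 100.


WA = (41.06 - 39.86) / 39.86 * 100 = 3.01%

3.01


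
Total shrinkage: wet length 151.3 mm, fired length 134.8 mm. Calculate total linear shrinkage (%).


TS = (151.3 - 134.8) / 151.3 * 100 = 10.91%

10.91


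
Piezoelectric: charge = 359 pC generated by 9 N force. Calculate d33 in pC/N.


d33 = 359 / 9 = 39.9 pC/N

39.9


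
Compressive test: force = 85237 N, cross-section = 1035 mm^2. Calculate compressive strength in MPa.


CS = 85237 / 1035 = 82.4 MPa

82.4


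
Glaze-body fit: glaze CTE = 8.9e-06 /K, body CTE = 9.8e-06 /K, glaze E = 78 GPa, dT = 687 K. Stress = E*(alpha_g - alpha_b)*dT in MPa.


Stress = 78*1000*(8.9e-06 - 9.8e-06)*687 = -48.2 MPa

-48.2


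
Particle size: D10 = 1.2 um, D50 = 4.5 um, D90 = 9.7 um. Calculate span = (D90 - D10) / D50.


Span = (9.7 - 1.2) / 4.5 = 8.5 / 4.5 = 1.889

1.889


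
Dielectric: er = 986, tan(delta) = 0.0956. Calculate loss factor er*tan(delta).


Loss = 986 * 0.0956 = 94.262

94.262


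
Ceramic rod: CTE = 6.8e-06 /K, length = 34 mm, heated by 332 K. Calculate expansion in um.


dL = 6.8e-06 * 34 * 332 * 1000 = 76.758 um

76.758


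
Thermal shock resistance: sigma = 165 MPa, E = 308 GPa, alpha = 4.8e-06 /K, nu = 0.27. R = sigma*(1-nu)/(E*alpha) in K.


R = 165*(1-0.27)/(308*1000*4.8e-06) = 81 K

81


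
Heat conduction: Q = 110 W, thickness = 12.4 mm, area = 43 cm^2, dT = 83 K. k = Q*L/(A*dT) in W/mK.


k = 110*12.4/1000/(43/10000*83) = 3.82 W/mK

3.82


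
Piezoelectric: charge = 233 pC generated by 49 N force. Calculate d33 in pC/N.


d33 = 233 / 49 = 4.8 pC/N

4.8


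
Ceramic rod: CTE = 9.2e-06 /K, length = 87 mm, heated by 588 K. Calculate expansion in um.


dL = 9.2e-06 * 87 * 588 * 1000 = 470.635 um

470.635


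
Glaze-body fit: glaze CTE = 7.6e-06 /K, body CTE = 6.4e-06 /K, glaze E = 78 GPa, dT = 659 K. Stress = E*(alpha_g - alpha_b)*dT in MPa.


Stress = 78*1000*(7.6e-06 - 6.4e-06)*659 = 61.7 MPa

61.7


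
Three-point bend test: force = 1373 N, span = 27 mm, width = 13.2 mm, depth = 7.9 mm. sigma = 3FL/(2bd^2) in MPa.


sigma = 3*1373*27/(2*13.2*7.9^2) = 67.5 MPa

67.5


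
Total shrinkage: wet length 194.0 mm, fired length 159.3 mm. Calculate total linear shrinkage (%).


TS = (194.0 - 159.3) / 194.0 * 100 = 17.89%

17.89


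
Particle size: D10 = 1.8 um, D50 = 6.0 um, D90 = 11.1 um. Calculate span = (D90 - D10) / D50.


Span = (11.1 - 1.8) / 6.0 = 9.3 / 6.0 = 1.55

1.55


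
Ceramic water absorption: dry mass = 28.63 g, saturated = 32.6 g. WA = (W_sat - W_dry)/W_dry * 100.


WA = (32.6 - 28.63) / 28.63 * 100 = 13.87%

13.87


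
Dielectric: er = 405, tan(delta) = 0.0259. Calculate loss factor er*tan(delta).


Loss = 405 * 0.0259 = 10.49

10.49


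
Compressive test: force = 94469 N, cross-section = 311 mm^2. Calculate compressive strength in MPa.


CS = 94469 / 311 = 303.8 MPa

303.8


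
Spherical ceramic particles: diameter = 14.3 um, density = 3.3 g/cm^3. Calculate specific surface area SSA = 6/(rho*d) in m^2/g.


SSA = 6 / (3.3 * 14.3) = 0.127 m^2/g

0.127


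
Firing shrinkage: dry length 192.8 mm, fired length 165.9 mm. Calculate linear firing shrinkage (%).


FS = (192.8 - 165.9) / 192.8 * 100 = 13.95%

13.95


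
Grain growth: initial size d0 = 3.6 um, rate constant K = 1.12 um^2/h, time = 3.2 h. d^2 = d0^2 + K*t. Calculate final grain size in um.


d^2 = 3.6^2 + 1.12*3.2 = 16.544
d = sqrt(16.544) = 4.07 um

4.07


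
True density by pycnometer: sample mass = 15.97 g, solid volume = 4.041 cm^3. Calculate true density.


TD = 15.97 / 4.041 = 3.952 g/cm^3

3.952


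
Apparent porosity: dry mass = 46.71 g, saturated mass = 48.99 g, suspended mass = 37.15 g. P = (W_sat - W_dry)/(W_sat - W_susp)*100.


P = (48.99 - 46.71) / (48.99 - 37.15) * 100 = 2.28 / 11.84 * 100 = 19.3%

19.3


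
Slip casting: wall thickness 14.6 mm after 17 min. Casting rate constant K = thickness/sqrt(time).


K = 14.6 / sqrt(17) = 14.6 / 4.1231 = 3.541 mm/min^0.5

3.541


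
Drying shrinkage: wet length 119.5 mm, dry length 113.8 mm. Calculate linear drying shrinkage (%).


DS = (119.5 - 113.8) / 119.5 * 100 = 4.77%

4.77


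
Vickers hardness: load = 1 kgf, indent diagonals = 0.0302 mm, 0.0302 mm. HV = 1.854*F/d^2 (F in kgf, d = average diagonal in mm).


d_avg = (0.0302+0.0302)/2 = 0.0302 mm
HV = 1.854*1/0.0302^2 = 2033

2033


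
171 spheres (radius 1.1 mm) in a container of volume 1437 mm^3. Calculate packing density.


V_sphere = 4/3*pi*1.1^3 = 5.5753 mm^3
Total V = 171*5.5753 = 953.3763 mm^3
PD = 953.3763 / 1437 = 0.663

0.663


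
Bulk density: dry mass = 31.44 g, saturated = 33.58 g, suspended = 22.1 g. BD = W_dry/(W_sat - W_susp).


BD = 31.44 / (33.58 - 22.1) = 31.44 / 11.48 = 2.739 g/cm^3

2.739


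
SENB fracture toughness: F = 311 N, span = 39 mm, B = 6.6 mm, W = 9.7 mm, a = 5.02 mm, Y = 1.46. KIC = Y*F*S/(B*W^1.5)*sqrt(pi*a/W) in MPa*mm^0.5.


KIC = 1.46*311*39/(6.6*9.7^1.5)*sqrt(pi*5.02/9.7) = 113.24

113.24


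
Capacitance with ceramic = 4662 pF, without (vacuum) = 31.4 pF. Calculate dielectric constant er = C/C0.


er = 4662 / 31.4 = 148.47

148.47


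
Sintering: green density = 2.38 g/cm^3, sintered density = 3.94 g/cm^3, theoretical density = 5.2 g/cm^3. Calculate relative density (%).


Relative = 3.94 / 5.2 * 100 = 75.8%

75.8


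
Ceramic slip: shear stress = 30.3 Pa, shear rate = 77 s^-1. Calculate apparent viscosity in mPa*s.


eta = tau/gamma * 1000 = 30.3/77 * 1000 = 393.5 mPa*s

393.5


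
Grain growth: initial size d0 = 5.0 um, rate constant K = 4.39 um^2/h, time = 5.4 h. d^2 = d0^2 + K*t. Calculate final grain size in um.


d^2 = 5.0^2 + 4.39*5.4 = 48.706
d = sqrt(48.706) = 6.98 um

6.98


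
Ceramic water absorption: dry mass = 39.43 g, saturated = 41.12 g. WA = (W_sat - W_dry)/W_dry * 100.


WA = (41.12 - 39.43) / 39.43 * 100 = 4.29%

4.29


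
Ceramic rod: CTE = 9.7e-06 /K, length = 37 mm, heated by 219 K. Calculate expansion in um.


dL = 9.7e-06 * 37 * 219 * 1000 = 78.599 um

78.599


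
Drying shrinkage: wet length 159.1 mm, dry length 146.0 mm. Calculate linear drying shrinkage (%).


DS = (159.1 - 146.0) / 159.1 * 100 = 8.23%

8.23


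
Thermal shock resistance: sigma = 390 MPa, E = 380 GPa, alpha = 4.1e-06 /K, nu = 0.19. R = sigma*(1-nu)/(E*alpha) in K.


R = 390*(1-0.19)/(380*1000*4.1e-06) = 203 K

203


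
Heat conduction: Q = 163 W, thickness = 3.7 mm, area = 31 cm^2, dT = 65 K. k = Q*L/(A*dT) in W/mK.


k = 163*3.7/1000/(31/10000*65) = 2.99 W/mK

2.99


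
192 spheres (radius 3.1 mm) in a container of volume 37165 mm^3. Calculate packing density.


V_sphere = 4/3*pi*3.1^3 = 124.7882 mm^3
Total V = 192*124.7882 = 23959.3344 mm^3
PD = 23959.3344 / 37165 = 0.645

0.645


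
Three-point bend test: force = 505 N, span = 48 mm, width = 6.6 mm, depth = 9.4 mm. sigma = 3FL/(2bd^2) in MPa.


sigma = 3*505*48/(2*6.6*9.4^2) = 62.3 MPa

62.3


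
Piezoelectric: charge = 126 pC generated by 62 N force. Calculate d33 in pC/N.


d33 = 126 / 62 = 2.0 pC/N

2.0


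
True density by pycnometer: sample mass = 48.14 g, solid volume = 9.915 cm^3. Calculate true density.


TD = 48.14 / 9.915 = 4.855 g/cm^3

4.855


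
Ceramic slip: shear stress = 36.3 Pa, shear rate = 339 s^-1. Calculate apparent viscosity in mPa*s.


eta = tau/gamma * 1000 = 36.3/339 * 1000 = 107.1 mPa*s

107.1


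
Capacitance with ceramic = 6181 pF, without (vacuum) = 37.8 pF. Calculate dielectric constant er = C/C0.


er = 6181 / 37.8 = 163.52

163.52


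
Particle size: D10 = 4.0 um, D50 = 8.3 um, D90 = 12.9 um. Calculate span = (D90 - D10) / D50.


Span = (12.9 - 4.0) / 8.3 = 8.9 / 8.3 = 1.072

1.072


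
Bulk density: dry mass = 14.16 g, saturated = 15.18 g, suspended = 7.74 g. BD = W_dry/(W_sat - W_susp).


BD = 14.16 / (15.18 - 7.74) = 14.16 / 7.44 = 1.903 g/cm^3

1.903


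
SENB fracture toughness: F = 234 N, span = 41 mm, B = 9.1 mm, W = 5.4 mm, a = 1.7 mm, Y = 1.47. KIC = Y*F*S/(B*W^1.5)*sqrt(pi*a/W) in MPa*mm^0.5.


KIC = 1.47*234*41/(9.1*5.4^1.5)*sqrt(pi*1.7/5.4) = 122.83

122.83


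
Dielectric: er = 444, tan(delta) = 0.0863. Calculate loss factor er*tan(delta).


Loss = 444 * 0.0863 = 38.317

38.317


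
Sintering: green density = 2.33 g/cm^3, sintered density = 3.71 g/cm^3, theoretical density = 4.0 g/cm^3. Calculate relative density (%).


Relative = 3.71 / 4.0 * 100 = 92.8%

92.8


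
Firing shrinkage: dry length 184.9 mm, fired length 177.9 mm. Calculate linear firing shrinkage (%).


FS = (184.9 - 177.9) / 184.9 * 100 = 3.79%

3.79


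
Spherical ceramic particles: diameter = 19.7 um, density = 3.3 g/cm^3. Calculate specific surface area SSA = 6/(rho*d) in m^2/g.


SSA = 6 / (3.3 * 19.7) = 0.092 m^2/g

0.092


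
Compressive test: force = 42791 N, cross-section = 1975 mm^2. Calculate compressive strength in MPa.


CS = 42791 / 1975 = 21.7 MPa

21.7


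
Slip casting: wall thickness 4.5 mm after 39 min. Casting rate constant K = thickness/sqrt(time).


K = 4.5 / sqrt(39) = 4.5 / 6.245 = 0.721 mm/min^0.5

0.721


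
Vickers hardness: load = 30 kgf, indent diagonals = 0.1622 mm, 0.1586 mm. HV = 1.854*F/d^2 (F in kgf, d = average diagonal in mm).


d_avg = (0.1622+0.1586)/2 = 0.1604 mm
HV = 1.854*30/0.1604^2 = 2162

2162


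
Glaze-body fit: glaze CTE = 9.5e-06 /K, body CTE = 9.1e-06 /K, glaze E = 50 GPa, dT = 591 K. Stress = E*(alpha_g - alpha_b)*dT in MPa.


Stress = 50*1000*(9.5e-06 - 9.1e-06)*591 = 11.8 MPa

11.8


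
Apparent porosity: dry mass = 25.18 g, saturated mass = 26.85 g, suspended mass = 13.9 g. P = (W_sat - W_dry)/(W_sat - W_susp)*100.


P = (26.85 - 25.18) / (26.85 - 13.9) * 100 = 1.67 / 12.95 * 100 = 12.9%

12.9


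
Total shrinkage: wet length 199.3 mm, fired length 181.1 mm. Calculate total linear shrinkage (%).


TS = (199.3 - 181.1) / 199.3 * 100 = 9.13%

9.13


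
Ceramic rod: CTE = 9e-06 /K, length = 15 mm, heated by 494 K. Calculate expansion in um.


dL = 9e-06 * 15 * 494 * 1000 = 66.69 um

66.69


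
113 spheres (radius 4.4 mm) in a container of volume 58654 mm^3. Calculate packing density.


V_sphere = 4/3*pi*4.4^3 = 356.8179 mm^3
Total V = 113*356.8179 = 40320.4227 mm^3
PD = 40320.4227 / 58654 = 0.687

0.687


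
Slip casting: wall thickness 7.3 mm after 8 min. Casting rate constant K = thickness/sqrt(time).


K = 7.3 / sqrt(8) = 7.3 / 2.8284 = 2.581 mm/min^0.5

2.581


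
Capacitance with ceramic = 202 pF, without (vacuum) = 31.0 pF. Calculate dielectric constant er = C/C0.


er = 202 / 31.0 = 6.52

6.52


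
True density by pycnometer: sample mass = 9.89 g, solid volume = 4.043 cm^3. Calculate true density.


TD = 9.89 / 4.043 = 2.446 g/cm^3

2.446


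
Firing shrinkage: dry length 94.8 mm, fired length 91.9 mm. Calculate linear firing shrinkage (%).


FS = (94.8 - 91.9) / 94.8 * 100 = 3.06%

3.06


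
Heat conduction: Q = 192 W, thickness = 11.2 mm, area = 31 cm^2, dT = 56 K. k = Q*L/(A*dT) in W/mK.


k = 192*11.2/1000/(31/10000*56) = 12.39 W/mK

12.39


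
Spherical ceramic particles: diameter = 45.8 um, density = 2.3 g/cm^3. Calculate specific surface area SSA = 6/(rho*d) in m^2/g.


SSA = 6 / (2.3 * 45.8) = 0.057 m^2/g

0.057


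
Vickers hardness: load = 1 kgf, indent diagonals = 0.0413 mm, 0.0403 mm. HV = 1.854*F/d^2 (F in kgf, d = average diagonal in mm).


d_avg = (0.0413+0.0403)/2 = 0.0408 mm
HV = 1.854*1/0.0408^2 = 1114

1114


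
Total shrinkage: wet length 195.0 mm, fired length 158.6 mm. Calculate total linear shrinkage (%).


TS = (195.0 - 158.6) / 195.0 * 100 = 18.67%

18.67


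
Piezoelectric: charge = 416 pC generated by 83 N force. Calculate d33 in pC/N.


d33 = 416 / 83 = 5.0 pC/N

5.0


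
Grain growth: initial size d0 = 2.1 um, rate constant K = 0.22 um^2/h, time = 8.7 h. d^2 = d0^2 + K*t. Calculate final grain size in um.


d^2 = 2.1^2 + 0.22*8.7 = 6.324
d = sqrt(6.324) = 2.51 um

2.51


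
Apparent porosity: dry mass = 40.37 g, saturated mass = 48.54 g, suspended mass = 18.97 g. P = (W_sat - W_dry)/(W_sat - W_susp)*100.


P = (48.54 - 40.37) / (48.54 - 18.97) * 100 = 8.17 / 29.57 * 100 = 27.6%

27.6


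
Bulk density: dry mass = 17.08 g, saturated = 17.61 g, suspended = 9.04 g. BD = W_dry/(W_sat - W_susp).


BD = 17.08 / (17.61 - 9.04) = 17.08 / 8.57 = 1.993 g/cm^3

1.993


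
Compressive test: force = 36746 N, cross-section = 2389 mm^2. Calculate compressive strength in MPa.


CS = 36746 / 2389 = 15.4 MPa

15.4


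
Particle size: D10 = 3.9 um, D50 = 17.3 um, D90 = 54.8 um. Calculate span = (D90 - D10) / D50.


Span = (54.8 - 3.9) / 17.3 = 50.9 / 17.3 = 2.942

2.942


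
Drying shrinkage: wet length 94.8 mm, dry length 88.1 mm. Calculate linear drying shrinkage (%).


DS = (94.8 - 88.1) / 94.8 * 100 = 7.07%

7.07


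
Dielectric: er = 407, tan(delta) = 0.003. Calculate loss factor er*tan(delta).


Loss = 407 * 0.003 = 1.221

1.221


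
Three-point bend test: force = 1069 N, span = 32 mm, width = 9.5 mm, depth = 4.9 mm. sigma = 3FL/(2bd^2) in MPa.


sigma = 3*1069*32/(2*9.5*4.9^2) = 225.0 MPa

225.0


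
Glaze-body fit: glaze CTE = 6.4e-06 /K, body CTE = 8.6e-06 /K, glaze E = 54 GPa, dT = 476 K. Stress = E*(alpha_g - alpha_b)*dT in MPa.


Stress = 54*1000*(6.4e-06 - 8.6e-06)*476 = -56.5 MPa

-56.5


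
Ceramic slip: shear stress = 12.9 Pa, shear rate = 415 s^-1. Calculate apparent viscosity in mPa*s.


eta = tau/gamma * 1000 = 12.9/415 * 1000 = 31.1 mPa*s

31.1


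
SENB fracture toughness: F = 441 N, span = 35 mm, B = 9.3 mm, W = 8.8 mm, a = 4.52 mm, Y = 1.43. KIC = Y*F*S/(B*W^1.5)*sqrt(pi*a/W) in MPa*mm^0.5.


KIC = 1.43*441*35/(9.3*8.8^1.5)*sqrt(pi*4.52/8.8) = 115.49

115.49


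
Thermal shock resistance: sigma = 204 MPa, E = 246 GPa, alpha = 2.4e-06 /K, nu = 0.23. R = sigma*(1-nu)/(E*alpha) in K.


R = 204*(1-0.23)/(246*1000*2.4e-06) = 266 K

266


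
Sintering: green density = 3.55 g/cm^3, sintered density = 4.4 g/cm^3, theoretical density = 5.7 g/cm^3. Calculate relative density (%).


Relative = 4.4 / 5.7 * 100 = 77.2%

77.2


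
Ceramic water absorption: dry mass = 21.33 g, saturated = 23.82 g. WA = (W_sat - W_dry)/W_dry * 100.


WA = (23.82 - 21.33) / 21.33 * 100 = 11.67%

11.67


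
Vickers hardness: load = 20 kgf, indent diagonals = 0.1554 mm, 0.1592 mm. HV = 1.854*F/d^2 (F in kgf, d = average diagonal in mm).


d_avg = (0.1554+0.1592)/2 = 0.1573 mm
HV = 1.854*20/0.1573^2 = 1499

1499


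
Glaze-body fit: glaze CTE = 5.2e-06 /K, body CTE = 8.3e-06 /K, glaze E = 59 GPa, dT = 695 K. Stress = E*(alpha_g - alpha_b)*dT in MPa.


Stress = 59*1000*(5.2e-06 - 8.3e-06)*695 = -127.1 MPa

-127.1


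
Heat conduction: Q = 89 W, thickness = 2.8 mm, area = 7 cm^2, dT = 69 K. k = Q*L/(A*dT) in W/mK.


k = 89*2.8/1000/(7/10000*69) = 5.16 W/mK

5.16


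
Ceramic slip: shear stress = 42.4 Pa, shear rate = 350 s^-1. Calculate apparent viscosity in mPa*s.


eta = tau/gamma * 1000 = 42.4/350 * 1000 = 121.1 mPa*s

121.1


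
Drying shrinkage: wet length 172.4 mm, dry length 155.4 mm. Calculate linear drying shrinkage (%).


DS = (172.4 - 155.4) / 172.4 * 100 = 9.86%

9.86


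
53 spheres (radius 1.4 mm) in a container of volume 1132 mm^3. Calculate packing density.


V_sphere = 4/3*pi*1.4^3 = 11.494 mm^3
Total V = 53*11.494 = 609.182 mm^3
PD = 609.182 / 1132 = 0.538

0.538


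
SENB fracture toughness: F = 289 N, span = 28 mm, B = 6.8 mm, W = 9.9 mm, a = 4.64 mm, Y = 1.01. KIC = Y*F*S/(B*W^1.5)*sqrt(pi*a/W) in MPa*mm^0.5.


KIC = 1.01*289*28/(6.8*9.9^1.5)*sqrt(pi*4.64/9.9) = 46.82

46.82


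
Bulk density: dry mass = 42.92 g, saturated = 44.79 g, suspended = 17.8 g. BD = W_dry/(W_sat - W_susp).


BD = 42.92 / (44.79 - 17.8) = 42.92 / 26.99 = 1.59 g/cm^3

1.59


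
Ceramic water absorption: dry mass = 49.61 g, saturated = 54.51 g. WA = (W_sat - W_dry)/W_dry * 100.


WA = (54.51 - 49.61) / 49.61 * 100 = 9.88%

9.88


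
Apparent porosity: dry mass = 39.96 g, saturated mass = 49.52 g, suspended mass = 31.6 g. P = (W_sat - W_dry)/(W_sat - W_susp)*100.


P = (49.52 - 39.96) / (49.52 - 31.6) * 100 = 9.56 / 17.92 * 100 = 53.3%

53.3


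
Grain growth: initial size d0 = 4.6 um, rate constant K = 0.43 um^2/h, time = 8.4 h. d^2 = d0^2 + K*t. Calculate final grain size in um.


d^2 = 4.6^2 + 0.43*8.4 = 24.772
d = sqrt(24.772) = 4.98 um

4.98


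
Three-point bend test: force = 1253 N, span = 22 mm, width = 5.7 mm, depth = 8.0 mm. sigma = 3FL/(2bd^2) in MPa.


sigma = 3*1253*22/(2*5.7*8.0^2) = 113.3 MPa

113.3


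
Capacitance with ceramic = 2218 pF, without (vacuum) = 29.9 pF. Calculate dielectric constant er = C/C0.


er = 2218 / 29.9 = 74.18

74.18


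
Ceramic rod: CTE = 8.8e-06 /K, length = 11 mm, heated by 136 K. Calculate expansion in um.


dL = 8.8e-06 * 11 * 136 * 1000 = 13.165 um

13.165


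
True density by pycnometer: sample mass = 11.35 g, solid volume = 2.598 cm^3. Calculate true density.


TD = 11.35 / 2.598 = 4.369 g/cm^3

4.369


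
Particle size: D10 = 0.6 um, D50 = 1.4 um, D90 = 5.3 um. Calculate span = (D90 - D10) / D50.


Span = (5.3 - 0.6) / 1.4 = 4.7 / 1.4 = 3.357

3.357


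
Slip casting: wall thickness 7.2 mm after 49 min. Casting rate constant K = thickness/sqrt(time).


K = 7.2 / sqrt(49) = 7.2 / 7.0 = 1.029 mm/min^0.5

1.029


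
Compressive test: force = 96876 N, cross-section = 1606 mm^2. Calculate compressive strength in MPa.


CS = 96876 / 1606 = 60.3 MPa

60.3


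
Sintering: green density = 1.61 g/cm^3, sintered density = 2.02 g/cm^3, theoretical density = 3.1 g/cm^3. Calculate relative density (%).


Relative = 2.02 / 3.1 * 100 = 65.2%

65.2
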